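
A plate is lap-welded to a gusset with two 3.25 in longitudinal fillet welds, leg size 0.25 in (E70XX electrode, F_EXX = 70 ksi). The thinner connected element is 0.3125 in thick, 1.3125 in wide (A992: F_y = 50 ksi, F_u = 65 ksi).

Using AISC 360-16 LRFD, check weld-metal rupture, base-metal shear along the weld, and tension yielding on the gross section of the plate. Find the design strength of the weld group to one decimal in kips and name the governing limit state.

Weld metal: throat = 0.707×0.25 = 0.17675 in, L = 2×3.25 = 6.5 in. φR_n = 0.75 × 0.6 × 70 × 0.17675 × 6.5 = 36.2 kips.
Base metal shear (0.3125 in plate): yield φR_n = 1.0×0.6×50×0.3125×6.5 = 60.9 kips; rupture φR_n = 0.75×0.6×65×0.3125×6.5 = 59.4 kips; take 59.4 kips (rupture).
Tension yield (gross): A_g = 1.3125×0.3125 = 0.41016 in². φR_n = 0.90 × 50 × 0.41016 = 18.5 kips.
Governing: min(36.2, 59.4, 18.5) = 18.5 kips → gross-section yield.

18.5 kips (gross-section yield governs)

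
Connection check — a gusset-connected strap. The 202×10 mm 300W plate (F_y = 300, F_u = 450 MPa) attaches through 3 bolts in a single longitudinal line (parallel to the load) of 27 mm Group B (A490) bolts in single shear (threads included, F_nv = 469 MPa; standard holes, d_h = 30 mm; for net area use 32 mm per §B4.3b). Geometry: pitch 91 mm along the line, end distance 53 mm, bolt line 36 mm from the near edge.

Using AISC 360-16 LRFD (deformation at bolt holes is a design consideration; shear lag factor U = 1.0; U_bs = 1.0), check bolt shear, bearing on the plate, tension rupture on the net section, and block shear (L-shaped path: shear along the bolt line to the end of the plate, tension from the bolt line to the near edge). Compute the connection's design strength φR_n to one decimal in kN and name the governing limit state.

Bolt shear: A_b = π(27)²/4 = 572.56 mm². φR_n = 0.75 × 469 × 572.56 × 3 × 1 = 604.2 kN.
Bearing (10 mm plate, F_u = 450 MPa): end bolts L_c = 53 − 30/2 = 38, R_n = min(1.2×38×10×450, 2.4×27×10×450) = 205.2 kN/bolt; interior L_c = 91 − 30 = 61, R_n = 291.6 kN/bolt. φR_n = 0.75 × (1×205.2 + 2×291.6) = 591.3 kN.
Tension rupture (net): A_n = (202 − 1×32)×10 = 1700 mm² (U = 1.0, A_e = A_n). φR_n = 0.75 × 450 × 1700 = 573.8 kN.
Block shear: shear path 1×[53+2×91] = 1×235 mm, A_gv = 2350, A_nv = 1×(235 − 2.5×32)×10 = 1550 mm²; tension to near edge: (36 − 0.5×32)×10 = 200 mm². R_n = min(0.6×450×1550, 0.6×300×2350) + 1.0×450×200 = min(418.5, 423) + 90 = 508.5 kN. φR_n = 0.75 × 508.5 = 381.4 kN.
Governing: min(604.2, 591.3, 573.8, 381.4) = 381.4 kN → block shear.

381.4 kN (block shear governs)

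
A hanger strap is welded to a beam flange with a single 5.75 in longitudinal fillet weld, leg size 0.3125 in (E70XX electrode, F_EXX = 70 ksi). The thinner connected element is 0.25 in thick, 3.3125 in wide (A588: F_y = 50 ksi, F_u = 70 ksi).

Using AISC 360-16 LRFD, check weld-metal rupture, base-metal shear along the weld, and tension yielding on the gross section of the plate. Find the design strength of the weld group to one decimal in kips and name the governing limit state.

Weld metal: throat = 0.707×0.3125 = 0.22094 in, L = 5.75 in. φR_n = 0.75 × 0.6 × 70 × 0.22094 × 5.75 = 40.0 kips.
Base metal shear (0.25 in plate): yield φR_n = 1.0×0.6×50×0.25×5.75 = 43.1 kips; rupture φR_n = 0.75×0.6×70×0.25×5.75 = 45.3 kips; take 43.1 kips (yield).
Tension yield (gross): A_g = 3.3125×0.25 = 0.82813 in². φR_n = 0.90 × 50 × 0.82813 = 37.3 kips.
Governing: min(40.0, 43.1, 37.3) = 37.3 kips → gross-section yield.

37.3 kips (gross-section yield governs)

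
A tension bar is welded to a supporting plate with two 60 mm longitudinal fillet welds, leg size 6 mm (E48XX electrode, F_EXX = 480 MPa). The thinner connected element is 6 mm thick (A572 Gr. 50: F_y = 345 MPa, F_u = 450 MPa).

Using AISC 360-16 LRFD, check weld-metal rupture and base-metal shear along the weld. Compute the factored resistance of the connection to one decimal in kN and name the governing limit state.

110.0 kN (weld metal governs)

Weld metal: throat = 0.707×6 = 4.242 mm, L = 2×60 = 120 mm. φR_n = 0.75 × 0.6 × 480 × 4.242 × 120 = 110.0 kN.
Base metal shear (6 mm plate): yield φR_n = 1.0×0.6×345×6×120 = 149.0 kN; rupture φR_n = 0.75×0.6×450×6×120 = 145.8 kN; take 145.8 kN (rupture).
Governing: min(110.0, 145.8) = 110.0 kN → weld metal.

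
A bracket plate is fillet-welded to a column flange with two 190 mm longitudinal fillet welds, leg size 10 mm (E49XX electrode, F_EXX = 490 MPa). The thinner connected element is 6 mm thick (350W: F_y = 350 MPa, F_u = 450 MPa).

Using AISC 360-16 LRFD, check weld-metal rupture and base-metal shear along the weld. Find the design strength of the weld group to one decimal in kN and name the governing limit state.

Weld metal: throat = 0.707×10 = 7.07 mm, L = 2×190 = 380 mm. φR_n = 0.75 × 0.6 × 490 × 7.07 × 380 = 592.4 kN.
Base metal shear (6 mm plate): yield φR_n = 1.0×0.6×350×6×380 = 478.8 kN; rupture φR_n = 0.75×0.6×450×6×380 = 461.7 kN; take 461.7 kN (rupture).
Governing: min(592.4, 461.7) = 461.7 kN → base-metal shear.

461.7 kN (base-metal shear governs)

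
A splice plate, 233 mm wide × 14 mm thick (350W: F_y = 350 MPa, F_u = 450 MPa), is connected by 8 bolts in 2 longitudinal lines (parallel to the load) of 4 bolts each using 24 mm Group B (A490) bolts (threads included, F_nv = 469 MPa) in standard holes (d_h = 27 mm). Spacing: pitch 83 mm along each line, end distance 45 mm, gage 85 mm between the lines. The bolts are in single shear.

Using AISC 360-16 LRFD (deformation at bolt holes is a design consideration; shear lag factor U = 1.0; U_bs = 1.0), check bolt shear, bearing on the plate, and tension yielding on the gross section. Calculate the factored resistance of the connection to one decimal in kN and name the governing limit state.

Bolt shear: A_b = π(24)²/4 = 452.39 mm². φR_n = 0.75 × 469 × 452.39 × 8 × 1 = 1273.0 kN.
Bearing (14 mm plate, F_u = 450 MPa): end bolts L_c = 45 − 27/2 = 31.5, R_n = min(1.2×31.5×14×450, 2.4×24×14×450) = 238.14 kN/bolt; interior L_c = 83 − 27 = 56, R_n = 362.88 kN/bolt. φR_n = 0.75 × (2×238.14 + 6×362.88) = 1990.2 kN.
Tension yield (gross): A_g = 233×14 = 3262 mm². φR_n = 0.90 × 350 × 3262 = 1027.5 kN.
Governing: min(1273.0, 1990.2, 1027.5) = 1027.5 kN → gross-section yield.

1027.5 kN (gross-section yield governs)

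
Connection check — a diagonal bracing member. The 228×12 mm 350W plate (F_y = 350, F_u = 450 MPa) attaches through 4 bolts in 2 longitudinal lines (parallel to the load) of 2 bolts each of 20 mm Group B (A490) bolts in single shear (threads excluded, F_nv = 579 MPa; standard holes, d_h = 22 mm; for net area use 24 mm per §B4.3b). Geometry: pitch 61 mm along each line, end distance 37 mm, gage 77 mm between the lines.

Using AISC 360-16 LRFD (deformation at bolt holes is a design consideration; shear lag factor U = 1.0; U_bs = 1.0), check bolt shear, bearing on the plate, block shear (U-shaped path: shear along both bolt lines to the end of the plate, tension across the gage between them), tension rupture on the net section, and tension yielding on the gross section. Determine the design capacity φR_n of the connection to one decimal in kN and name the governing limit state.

Bolt shear: A_b = π(20)²/4 = 314.16 mm². φR_n = 0.75 × 579 × 314.16 × 4 × 1 = 545.7 kN.
Bearing (12 mm plate, F_u = 450 MPa): end bolts L_c = 37 − 22/2 = 26, R_n = min(1.2×26×12×450, 2.4×20×12×450) = 168.48 kN/bolt; interior L_c = 61 − 22 = 39, R_n = 252.72 kN/bolt. φR_n = 0.75 × (2×168.48 + 2×252.72) = 631.8 kN.
Block shear: shear path 2×[37+1×61] = 2×98 mm, A_gv = 2352, A_nv = 2×(98 − 1.5×24)×12 = 1488 mm²; tension across gage: (77 − 1×24)×12 = 636 mm². R_n = min(0.6×450×1488, 0.6×350×2352) + 1.0×450×636 = min(401.76, 493.92) + 286.2 = 687.96 kN. φR_n = 0.75 × 687.96 = 516.0 kN.
Tension rupture (net): A_n = (228 − 2×24)×12 = 2160 mm² (U = 1.0, A_e = A_n). φR_n = 0.75 × 450 × 2160 = 729.0 kN.
Tension yield (gross): A_g = 228×12 = 2736 mm². φR_n = 0.90 × 350 × 2736 = 861.8 kN.
Governing: min(545.7, 631.8, 516.0, 729.0, 861.8) = 516.0 kN → block shear.

516.0 kN (block shear governs)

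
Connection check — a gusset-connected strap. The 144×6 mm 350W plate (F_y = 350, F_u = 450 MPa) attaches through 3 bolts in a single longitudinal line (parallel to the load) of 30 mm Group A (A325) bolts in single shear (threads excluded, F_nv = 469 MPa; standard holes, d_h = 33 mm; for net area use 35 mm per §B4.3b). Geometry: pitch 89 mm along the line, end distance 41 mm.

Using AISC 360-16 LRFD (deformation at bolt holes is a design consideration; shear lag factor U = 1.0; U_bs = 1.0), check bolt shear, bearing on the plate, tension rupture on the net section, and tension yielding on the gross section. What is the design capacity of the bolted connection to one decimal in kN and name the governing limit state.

220.7 kN (net-section rupture governs)

Bolt shear: A_b = π(30)²/4 = 706.86 mm². φR_n = 0.75 × 469 × 706.86 × 3 × 1 = 745.9 kN.
Bearing (6 mm plate, F_u = 450 MPa): end bolts L_c = 41 − 33/2 = 24.5, R_n = min(1.2×24.5×6×450, 2.4×30×6×450) = 79.38 kN/bolt; interior L_c = 89 − 33 = 56, R_n = 181.44 kN/bolt. φR_n = 0.75 × (1×79.38 + 2×181.44) = 331.7 kN.
Tension rupture (net): A_n = (144 − 1×35)×6 = 654 mm² (U = 1.0, A_e = A_n). φR_n = 0.75 × 450 × 654 = 220.7 kN.
Tension yield (gross): A_g = 144×6 = 864 mm². φR_n = 0.90 × 350 × 864 = 272.2 kN.
Governing: min(745.9, 331.7, 220.7, 272.2) = 220.7 kN → net-section rupture.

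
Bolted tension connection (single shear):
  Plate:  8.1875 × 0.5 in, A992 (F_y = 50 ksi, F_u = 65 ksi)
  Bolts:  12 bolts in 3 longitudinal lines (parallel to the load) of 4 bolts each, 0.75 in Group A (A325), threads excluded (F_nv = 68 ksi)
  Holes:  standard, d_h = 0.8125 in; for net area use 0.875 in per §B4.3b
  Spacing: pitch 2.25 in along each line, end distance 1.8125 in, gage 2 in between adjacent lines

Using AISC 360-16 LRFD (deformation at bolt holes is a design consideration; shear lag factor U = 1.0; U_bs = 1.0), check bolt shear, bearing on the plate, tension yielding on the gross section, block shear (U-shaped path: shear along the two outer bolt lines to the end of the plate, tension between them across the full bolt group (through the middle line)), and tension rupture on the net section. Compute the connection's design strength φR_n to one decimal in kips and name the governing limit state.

135.6 kips (net-section rupture governs)

Bolt shear: A_b = π(0.75)²/4 = 0.44179 in². φR_n = 0.75 × 68 × 0.44179 × 12 × 1 = 270.4 kips.
Bearing (0.5 in plate, F_u = 65 ksi): end bolts L_c = 1.8125 − 0.8125/2 = 1.40625, R_n = min(1.2×1.40625×0.5×65, 2.4×0.75×0.5×65) = 54.844 kips/bolt; interior L_c = 2.25 − 0.8125 = 1.4375, R_n = 56.063 kips/bolt. φR_n = 0.75 × (3×54.844 + 9×56.063) = 501.8 kips.
Tension yield (gross): A_g = 8.1875×0.5 = 4.0938 in². φR_n = 0.90 × 50 × 4.0938 = 184.2 kips.
Block shear: shear path 2×[1.8125+3×2.25] = 2×8.5625 in, A_gv = 8.5625, A_nv = 2×(8.5625 − 3.5×0.875)×0.5 = 5.5 in²; tension across gage: (4 − 2×0.875)×0.5 = 1.125 in². R_n = min(0.6×65×5.5, 0.6×50×8.5625) + 1.0×65×1.125 = min(214.5, 256.88) + 73.125 = 287.63 kips. φR_n = 0.75 × 287.63 = 215.7 kips.
Tension rupture (net): A_n = (8.1875 − 3×0.875)×0.5 = 2.7813 in² (U = 1.0, A_e = A_n). φR_n = 0.75 × 65 × 2.7813 = 135.6 kips.
Governing: min(270.4, 501.8, 184.2, 215.7, 135.6) = 135.6 kips → net-section rupture.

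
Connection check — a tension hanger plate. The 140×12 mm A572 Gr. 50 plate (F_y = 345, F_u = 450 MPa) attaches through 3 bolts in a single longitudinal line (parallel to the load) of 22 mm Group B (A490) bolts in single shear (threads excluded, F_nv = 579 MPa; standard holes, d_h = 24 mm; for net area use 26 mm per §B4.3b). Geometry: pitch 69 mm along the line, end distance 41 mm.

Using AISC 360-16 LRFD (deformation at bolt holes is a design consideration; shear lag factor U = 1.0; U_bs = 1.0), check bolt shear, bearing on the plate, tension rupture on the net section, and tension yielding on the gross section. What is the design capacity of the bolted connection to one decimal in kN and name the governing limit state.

461.7 kN (net-section rupture governs)

Bolt shear: A_b = π(22)²/4 = 380.13 mm². φR_n = 0.75 × 579 × 380.13 × 3 × 1 = 495.2 kN.
Bearing (12 mm plate, F_u = 450 MPa): end bolts L_c = 41 − 24/2 = 29, R_n = min(1.2×29×12×450, 2.4×22×12×450) = 187.92 kN/bolt; interior L_c = 69 − 24 = 45, R_n = 285.12 kN/bolt. φR_n = 0.75 × (1×187.92 + 2×285.12) = 568.6 kN.
Tension rupture (net): A_n = (140 − 1×26)×12 = 1368 mm² (U = 1.0, A_e = A_n). φR_n = 0.75 × 450 × 1368 = 461.7 kN.
Tension yield (gross): A_g = 140×12 = 1680 mm². φR_n = 0.90 × 345 × 1680 = 521.6 kN.
Governing: min(495.2, 568.6, 461.7, 521.6) = 461.7 kN → net-section rupture.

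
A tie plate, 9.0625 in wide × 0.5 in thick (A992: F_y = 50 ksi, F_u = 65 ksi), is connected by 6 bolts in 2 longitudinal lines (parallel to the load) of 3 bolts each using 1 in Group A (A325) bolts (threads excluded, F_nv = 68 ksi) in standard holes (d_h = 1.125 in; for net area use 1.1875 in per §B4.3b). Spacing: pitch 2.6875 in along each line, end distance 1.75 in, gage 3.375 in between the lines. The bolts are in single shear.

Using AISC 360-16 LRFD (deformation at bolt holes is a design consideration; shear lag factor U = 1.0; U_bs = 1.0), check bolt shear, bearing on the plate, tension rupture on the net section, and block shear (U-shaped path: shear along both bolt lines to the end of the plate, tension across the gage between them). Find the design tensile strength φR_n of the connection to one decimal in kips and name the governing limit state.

Bolt shear: A_b = π(1)²/4 = 0.7854 in². φR_n = 0.75 × 68 × 0.7854 × 6 × 1 = 240.3 kips.
Bearing (0.5 in plate, F_u = 65 ksi): end bolts L_c = 1.75 − 1.125/2 = 1.1875, R_n = min(1.2×1.1875×0.5×65, 2.4×1×0.5×65) = 46.313 kips/bolt; interior L_c = 2.6875 − 1.125 = 1.5625, R_n = 60.938 kips/bolt. φR_n = 0.75 × (2×46.313 + 4×60.938) = 252.3 kips.
Tension rupture (net): A_n = (9.0625 − 2×1.1875)×0.5 = 3.3438 in² (U = 1.0, A_e = A_n). φR_n = 0.75 × 65 × 3.3438 = 163.0 kips.
Block shear: shear path 2×[1.75+2×2.6875] = 2×7.125 in, A_gv = 7.125, A_nv = 2×(7.125 − 2.5×1.1875)×0.5 = 4.1563 in²; tension across gage: (3.375 − 1×1.1875)×0.5 = 1.0938 in². R_n = min(0.6×65×4.1563, 0.6×50×7.125) + 1.0×65×1.0938 = min(162.1, 213.75) + 71.097 = 233.2 kips. φR_n = 0.75 × 233.2 = 174.9 kips.
Governing: min(240.3, 252.3, 163.0, 174.9) = 163.0 kips → net-section rupture.

163.0 kips (net-section rupture governs)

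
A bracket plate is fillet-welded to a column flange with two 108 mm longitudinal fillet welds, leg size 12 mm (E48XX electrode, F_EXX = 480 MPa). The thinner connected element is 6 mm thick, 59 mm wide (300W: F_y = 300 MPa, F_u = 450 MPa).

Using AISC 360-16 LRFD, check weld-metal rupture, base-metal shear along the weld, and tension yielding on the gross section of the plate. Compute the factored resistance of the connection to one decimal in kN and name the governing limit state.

Weld metal: throat = 0.707×12 = 8.484 mm, L = 2×108 = 216 mm. φR_n = 0.75 × 0.6 × 480 × 8.484 × 216 = 395.8 kN.
Base metal shear (6 mm plate): yield φR_n = 1.0×0.6×300×6×216 = 233.3 kN; rupture φR_n = 0.75×0.6×450×6×216 = 262.4 kN; take 233.3 kN (yield).
Tension yield (gross): A_g = 59×6 = 354 mm². φR_n = 0.90 × 300 × 354 = 95.6 kN.
Governing: min(395.8, 233.3, 95.6) = 95.6 kN → gross-section yield.

95.6 kN (gross-section yield governs)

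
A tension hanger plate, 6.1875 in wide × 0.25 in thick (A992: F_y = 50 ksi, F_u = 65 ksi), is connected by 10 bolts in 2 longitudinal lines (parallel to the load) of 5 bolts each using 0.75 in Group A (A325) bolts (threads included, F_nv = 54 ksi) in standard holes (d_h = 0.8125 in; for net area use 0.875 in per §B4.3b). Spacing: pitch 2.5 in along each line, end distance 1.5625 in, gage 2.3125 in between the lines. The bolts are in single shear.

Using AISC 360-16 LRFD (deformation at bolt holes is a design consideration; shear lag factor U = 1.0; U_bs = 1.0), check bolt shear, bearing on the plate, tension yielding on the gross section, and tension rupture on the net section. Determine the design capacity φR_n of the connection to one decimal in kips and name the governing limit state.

Bolt shear: A_b = π(0.75)²/4 = 0.44179 in². φR_n = 0.75 × 54 × 0.44179 × 10 × 1 = 178.9 kips.
Bearing (0.25 in plate, F_u = 65 ksi): end bolts L_c = 1.5625 − 0.8125/2 = 1.15625, R_n = min(1.2×1.15625×0.25×65, 2.4×0.75×0.25×65) = 22.547 kips/bolt; interior L_c = 2.5 − 0.8125 = 1.6875, R_n = 29.25 kips/bolt. φR_n = 0.75 × (2×22.547 + 8×29.25) = 209.3 kips.
Tension yield (gross): A_g = 6.1875×0.25 = 1.5469 in². φR_n = 0.90 × 50 × 1.5469 = 69.6 kips.
Tension rupture (net): A_n = (6.1875 − 2×0.875)×0.25 = 1.1094 in² (U = 1.0, A_e = A_n). φR_n = 0.75 × 65 × 1.1094 = 54.1 kips.
Governing: min(178.9, 209.3, 69.6, 54.1) = 54.1 kips → net-section rupture.

54.1 kips (net-section rupture governs)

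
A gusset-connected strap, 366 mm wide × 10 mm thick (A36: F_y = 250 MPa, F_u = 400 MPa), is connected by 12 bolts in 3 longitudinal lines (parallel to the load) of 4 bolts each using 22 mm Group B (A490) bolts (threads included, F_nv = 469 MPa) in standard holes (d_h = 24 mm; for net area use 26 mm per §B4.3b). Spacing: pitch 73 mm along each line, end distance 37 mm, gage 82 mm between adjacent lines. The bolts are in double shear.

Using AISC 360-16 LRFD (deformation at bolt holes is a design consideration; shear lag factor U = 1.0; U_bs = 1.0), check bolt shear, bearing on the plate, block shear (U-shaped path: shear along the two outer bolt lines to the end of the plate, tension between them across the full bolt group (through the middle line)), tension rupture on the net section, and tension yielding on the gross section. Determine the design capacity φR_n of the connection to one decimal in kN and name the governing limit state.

823.5 kN (gross-section yield governs)

Bolt shear: A_b = π(22)²/4 = 380.13 mm². φR_n = 0.75 × 469 × 380.13 × 12 × 2 = 3209.1 kN.
Bearing (10 mm plate, F_u = 400 MPa): end bolts L_c = 37 − 24/2 = 25, R_n = min(1.2×25×10×400, 2.4×22×10×400) = 120 kN/bolt; interior L_c = 73 − 24 = 49, R_n = 211.2 kN/bolt. φR_n = 0.75 × (3×120 + 9×211.2) = 1695.6 kN.
Block shear: shear path 2×[37+3×73] = 2×256 mm, A_gv = 5120, A_nv = 2×(256 − 3.5×26)×10 = 3300 mm²; tension across gage: (164 − 2×26)×10 = 1120 mm². R_n = min(0.6×400×3300, 0.6×250×5120) + 1.0×400×1120 = min(792, 768) + 448 = 1216 kN. φR_n = 0.75 × 1216 = 912.0 kN.
Tension rupture (net): A_n = (366 − 3×26)×10 = 2880 mm² (U = 1.0, A_e = A_n). φR_n = 0.75 × 400 × 2880 = 864.0 kN.
Tension yield (gross): A_g = 366×10 = 3660 mm². φR_n = 0.90 × 250 × 3660 = 823.5 kN.
Governing: min(3209.1, 1695.6, 912.0, 864.0, 823.5) = 823.5 kN → gross-section yield.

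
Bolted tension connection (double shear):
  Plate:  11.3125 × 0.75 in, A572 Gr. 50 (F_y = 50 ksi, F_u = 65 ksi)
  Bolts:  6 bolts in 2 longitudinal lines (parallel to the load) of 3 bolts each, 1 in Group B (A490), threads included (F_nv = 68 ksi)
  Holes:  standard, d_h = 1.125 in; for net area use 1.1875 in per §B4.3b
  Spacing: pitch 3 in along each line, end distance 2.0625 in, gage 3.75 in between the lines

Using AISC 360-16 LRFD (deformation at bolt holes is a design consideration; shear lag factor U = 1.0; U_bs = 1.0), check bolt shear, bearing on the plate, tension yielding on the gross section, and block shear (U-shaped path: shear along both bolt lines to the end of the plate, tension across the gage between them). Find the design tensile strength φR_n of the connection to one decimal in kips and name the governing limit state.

Bolt shear: A_b = π(1)²/4 = 0.7854 in². φR_n = 0.75 × 68 × 0.7854 × 6 × 2 = 480.7 kips.
Bearing (0.75 in plate, F_u = 65 ksi): end bolts L_c = 2.0625 − 1.125/2 = 1.5, R_n = min(1.2×1.5×0.75×65, 2.4×1×0.75×65) = 87.75 kips/bolt; interior L_c = 3 − 1.125 = 1.875, R_n = 109.69 kips/bolt. φR_n = 0.75 × (2×87.75 + 4×109.69) = 460.7 kips.
Tension yield (gross): A_g = 11.3125×0.75 = 8.4844 in². φR_n = 0.90 × 50 × 8.4844 = 381.8 kips.
Block shear: shear path 2×[2.0625+2×3] = 2×8.0625 in, A_gv = 12.094, A_nv = 2×(8.0625 − 2.5×1.1875)×0.75 = 7.6406 in²; tension across gage: (3.75 − 1×1.1875)×0.75 = 1.9219 in². R_n = min(0.6×65×7.6406, 0.6×50×12.094) + 1.0×65×1.9219 = min(297.98, 362.82) + 124.92 = 422.9 kips. φR_n = 0.75 × 422.9 = 317.2 kips.
Governing: min(480.7, 460.7, 381.8, 317.2) = 317.2 kips → block shear.

317.2 kips (block shear governs)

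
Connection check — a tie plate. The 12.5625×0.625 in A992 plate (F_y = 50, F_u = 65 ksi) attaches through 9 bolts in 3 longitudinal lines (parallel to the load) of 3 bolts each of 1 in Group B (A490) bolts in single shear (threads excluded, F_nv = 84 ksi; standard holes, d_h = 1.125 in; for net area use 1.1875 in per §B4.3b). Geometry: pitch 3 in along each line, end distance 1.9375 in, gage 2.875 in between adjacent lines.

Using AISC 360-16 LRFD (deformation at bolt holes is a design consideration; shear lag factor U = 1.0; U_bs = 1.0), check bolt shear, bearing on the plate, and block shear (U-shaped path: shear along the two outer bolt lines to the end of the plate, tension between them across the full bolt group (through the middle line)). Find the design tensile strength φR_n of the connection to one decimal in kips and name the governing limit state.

Bolt shear: A_b = π(1)²/4 = 0.7854 in². φR_n = 0.75 × 84 × 0.7854 × 9 × 1 = 445.3 kips.
Bearing (0.625 in plate, F_u = 65 ksi): end bolts L_c = 1.9375 − 1.125/2 = 1.375, R_n = min(1.2×1.375×0.625×65, 2.4×1×0.625×65) = 67.031 kips/bolt; interior L_c = 3 − 1.125 = 1.875, R_n = 91.406 kips/bolt. φR_n = 0.75 × (3×67.031 + 6×91.406) = 562.1 kips.
Block shear: shear path 2×[1.9375+2×3] = 2×7.9375 in, A_gv = 9.9219, A_nv = 2×(7.9375 − 2.5×1.1875)×0.625 = 6.2109 in²; tension across gage: (5.75 − 2×1.1875)×0.625 = 2.1094 in². R_n = min(0.6×65×6.2109, 0.6×50×9.9219) + 1.0×65×2.1094 = min(242.23, 297.66) + 137.11 = 379.34 kips. φR_n = 0.75 × 379.34 = 284.5 kips.
Governing: min(445.3, 562.1, 284.5) = 284.5 kips → block shear.

284.5 kips (block shear governs)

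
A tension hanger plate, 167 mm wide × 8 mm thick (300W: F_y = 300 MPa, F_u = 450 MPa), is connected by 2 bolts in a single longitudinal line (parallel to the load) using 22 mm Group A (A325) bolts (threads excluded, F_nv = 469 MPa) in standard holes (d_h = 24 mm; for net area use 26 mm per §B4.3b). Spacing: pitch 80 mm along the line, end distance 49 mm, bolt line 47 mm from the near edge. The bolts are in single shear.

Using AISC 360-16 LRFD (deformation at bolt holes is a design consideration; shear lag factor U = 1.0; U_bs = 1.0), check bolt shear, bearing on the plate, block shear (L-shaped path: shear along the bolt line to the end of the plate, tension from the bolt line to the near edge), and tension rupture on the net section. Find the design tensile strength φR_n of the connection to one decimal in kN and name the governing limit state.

Bolt shear: A_b = π(22)²/4 = 380.13 mm². φR_n = 0.75 × 469 × 380.13 × 2 × 1 = 267.4 kN.
Bearing (8 mm plate, F_u = 450 MPa): end bolts L_c = 49 − 24/2 = 37, R_n = min(1.2×37×8×450, 2.4×22×8×450) = 159.84 kN/bolt; interior L_c = 80 − 24 = 56, R_n = 190.08 kN/bolt. φR_n = 0.75 × (1×159.84 + 1×190.08) = 262.4 kN.
Block shear: shear path 1×[49+1×80] = 1×129 mm, A_gv = 1032, A_nv = 1×(129 − 1.5×26)×8 = 720 mm²; tension to near edge: (47 − 0.5×26)×8 = 272 mm². R_n = min(0.6×450×720, 0.6×300×1032) + 1.0×450×272 = min(194.4, 185.76) + 122.4 = 308.16 kN. φR_n = 0.75 × 308.16 = 231.1 kN.
Tension rupture (net): A_n = (167 − 1×26)×8 = 1128 mm² (U = 1.0, A_e = A_n). φR_n = 0.75 × 450 × 1128 = 380.7 kN.
Governing: min(267.4, 262.4, 231.1, 380.7) = 231.1 kN → block shear.

231.1 kN (block shear governs)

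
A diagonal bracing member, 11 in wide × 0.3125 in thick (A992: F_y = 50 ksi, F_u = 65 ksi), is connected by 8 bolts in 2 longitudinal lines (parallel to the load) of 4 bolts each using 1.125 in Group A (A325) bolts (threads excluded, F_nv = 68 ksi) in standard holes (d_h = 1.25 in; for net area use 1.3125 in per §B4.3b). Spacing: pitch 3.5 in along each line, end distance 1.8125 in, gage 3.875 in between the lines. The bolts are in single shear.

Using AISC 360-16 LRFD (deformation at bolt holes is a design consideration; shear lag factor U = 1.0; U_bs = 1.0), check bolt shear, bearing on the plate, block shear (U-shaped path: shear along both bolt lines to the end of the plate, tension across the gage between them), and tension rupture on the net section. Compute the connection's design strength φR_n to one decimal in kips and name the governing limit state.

Bolt shear: A_b = π(1.125)²/4 = 0.99402 in². φR_n = 0.75 × 68 × 0.99402 × 8 × 1 = 405.6 kips.
Bearing (0.3125 in plate, F_u = 65 ksi): end bolts L_c = 1.8125 − 1.25/2 = 1.1875, R_n = min(1.2×1.1875×0.3125×65, 2.4×1.125×0.3125×65) = 28.945 kips/bolt; interior L_c = 3.5 − 1.25 = 2.25, R_n = 54.844 kips/bolt. φR_n = 0.75 × (2×28.945 + 6×54.844) = 290.2 kips.
Block shear: shear path 2×[1.8125+3×3.5] = 2×12.3125 in, A_gv = 7.6953, A_nv = 2×(12.3125 − 3.5×1.3125)×0.3125 = 4.8242 in²; tension across gage: (3.875 − 1×1.3125)×0.3125 = 0.80078 in². R_n = min(0.6×65×4.8242, 0.6×50×7.6953) + 1.0×65×0.80078 = min(188.14, 230.86) + 52.051 = 240.19 kips. φR_n = 0.75 × 240.19 = 180.1 kips.
Tension rupture (net): A_n = (11 − 2×1.3125)×0.3125 = 2.6172 in² (U = 1.0, A_e = A_n). φR_n = 0.75 × 65 × 2.6172 = 127.6 kips.
Governing: min(405.6, 290.2, 180.1, 127.6) = 127.6 kips → net-section rupture.

127.6 kips (net-section rupture governs)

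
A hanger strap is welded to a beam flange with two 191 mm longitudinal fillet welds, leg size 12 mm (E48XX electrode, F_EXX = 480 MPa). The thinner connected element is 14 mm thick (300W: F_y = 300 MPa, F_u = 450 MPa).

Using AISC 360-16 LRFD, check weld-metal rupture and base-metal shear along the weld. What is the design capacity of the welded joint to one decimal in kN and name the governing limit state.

Weld metal: throat = 0.707×12 = 8.484 mm, L = 2×191 = 382 mm. φR_n = 0.75 × 0.6 × 480 × 8.484 × 382 = 700.0 kN.
Base metal shear (14 mm plate): yield φR_n = 1.0×0.6×300×14×382 = 962.6 kN; rupture φR_n = 0.75×0.6×450×14×382 = 1083.0 kN; take 962.6 kN (yield).
Governing: min(700.0, 962.6) = 700.0 kN → weld metal.

700.0 kN (weld metal governs)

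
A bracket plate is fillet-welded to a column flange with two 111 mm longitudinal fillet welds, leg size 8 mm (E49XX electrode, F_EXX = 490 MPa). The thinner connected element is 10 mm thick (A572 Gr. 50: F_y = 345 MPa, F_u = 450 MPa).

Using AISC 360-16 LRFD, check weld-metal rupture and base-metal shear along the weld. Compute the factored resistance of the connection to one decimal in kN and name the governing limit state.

276.9 kN (weld metal governs)

Weld metal: throat = 0.707×8 = 5.656 mm, L = 2×111 = 222 mm. φR_n = 0.75 × 0.6 × 490 × 5.656 × 222 = 276.9 kN.
Base metal shear (10 mm plate): yield φR_n = 1.0×0.6×345×10×222 = 459.5 kN; rupture φR_n = 0.75×0.6×450×10×222 = 449.6 kN; take 449.6 kN (rupture).
Governing: min(276.9, 449.6) = 276.9 kN → weld metal.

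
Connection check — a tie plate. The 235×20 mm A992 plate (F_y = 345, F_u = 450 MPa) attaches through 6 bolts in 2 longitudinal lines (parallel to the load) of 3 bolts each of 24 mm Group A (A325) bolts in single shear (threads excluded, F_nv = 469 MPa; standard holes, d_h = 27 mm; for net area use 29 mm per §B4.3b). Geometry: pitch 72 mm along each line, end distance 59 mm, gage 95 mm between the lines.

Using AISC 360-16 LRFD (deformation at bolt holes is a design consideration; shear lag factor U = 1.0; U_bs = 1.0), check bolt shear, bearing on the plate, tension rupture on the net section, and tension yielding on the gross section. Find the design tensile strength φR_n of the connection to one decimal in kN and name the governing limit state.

954.8 kN (bolt shear governs)

Bolt shear: A_b = π(24)²/4 = 452.39 mm². φR_n = 0.75 × 469 × 452.39 × 6 × 1 = 954.8 kN.
Bearing (20 mm plate, F_u = 450 MPa): end bolts L_c = 59 − 27/2 = 45.5, R_n = min(1.2×45.5×20×450, 2.4×24×20×450) = 491.4 kN/bolt; interior L_c = 72 − 27 = 45, R_n = 486 kN/bolt. φR_n = 0.75 × (2×491.4 + 4×486) = 2195.1 kN.
Tension rupture (net): A_n = (235 − 2×29)×20 = 3540 mm² (U = 1.0, A_e = A_n). φR_n = 0.75 × 450 × 3540 = 1194.8 kN.
Tension yield (gross): A_g = 235×20 = 4700 mm². φR_n = 0.90 × 345 × 4700 = 1459.4 kN.
Governing: min(954.8, 2195.1, 1194.8, 1459.4) = 954.8 kN → bolt shear.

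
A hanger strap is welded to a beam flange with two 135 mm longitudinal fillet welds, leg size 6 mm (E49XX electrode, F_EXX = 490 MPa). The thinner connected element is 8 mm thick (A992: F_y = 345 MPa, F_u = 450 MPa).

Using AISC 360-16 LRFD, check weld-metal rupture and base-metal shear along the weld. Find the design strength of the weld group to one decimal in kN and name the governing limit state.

252.5 kN (weld metal governs)

Weld metal: throat = 0.707×6 = 4.242 mm, L = 2×135 = 270 mm. φR_n = 0.75 × 0.6 × 490 × 4.242 × 270 = 252.5 kN.
Base metal shear (8 mm plate): yield φR_n = 1.0×0.6×345×8×270 = 447.1 kN; rupture φR_n = 0.75×0.6×450×8×270 = 437.4 kN; take 437.4 kN (rupture).
Governing: min(252.5, 437.4) = 252.5 kN → weld metal.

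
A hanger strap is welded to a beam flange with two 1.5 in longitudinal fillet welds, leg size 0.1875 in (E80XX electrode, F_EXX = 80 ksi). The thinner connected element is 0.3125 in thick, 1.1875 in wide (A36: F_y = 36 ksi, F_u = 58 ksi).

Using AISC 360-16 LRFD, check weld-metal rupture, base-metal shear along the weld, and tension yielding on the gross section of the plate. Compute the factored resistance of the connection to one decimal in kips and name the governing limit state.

Weld metal: throat = 0.707×0.1875 = 0.13256 in, L = 2×1.5 = 3 in. φR_n = 0.75 × 0.6 × 80 × 0.13256 × 3 = 14.3 kips.
Base metal shear (0.3125 in plate): yield φR_n = 1.0×0.6×36×0.3125×3 = 20.3 kips; rupture φR_n = 0.75×0.6×58×0.3125×3 = 24.5 kips; take 20.3 kips (yield).
Tension yield (gross): A_g = 1.1875×0.3125 = 0.37109 in². φR_n = 0.90 × 36 × 0.37109 = 12.0 kips.
Governing: min(14.3, 20.3, 12.0) = 12.0 kips → gross-section yield.

12.0 kips (gross-section yield governs)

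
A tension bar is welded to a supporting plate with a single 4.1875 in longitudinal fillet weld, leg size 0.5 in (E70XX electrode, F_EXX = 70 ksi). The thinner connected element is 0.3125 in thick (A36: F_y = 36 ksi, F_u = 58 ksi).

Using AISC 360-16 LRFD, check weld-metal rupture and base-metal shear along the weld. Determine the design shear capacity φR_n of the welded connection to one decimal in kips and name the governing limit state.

28.3 kips (base-metal shear governs)

Weld metal: throat = 0.707×0.5 = 0.3535 in, L = 4.1875 in. φR_n = 0.75 × 0.6 × 70 × 0.3535 × 4.1875 = 46.6 kips.
Base metal shear (0.3125 in plate): yield φR_n = 1.0×0.6×36×0.3125×4.1875 = 28.3 kips; rupture φR_n = 0.75×0.6×58×0.3125×4.1875 = 34.2 kips; take 28.3 kips (yield).
Governing: min(46.6, 28.3) = 28.3 kips → base-metal shear.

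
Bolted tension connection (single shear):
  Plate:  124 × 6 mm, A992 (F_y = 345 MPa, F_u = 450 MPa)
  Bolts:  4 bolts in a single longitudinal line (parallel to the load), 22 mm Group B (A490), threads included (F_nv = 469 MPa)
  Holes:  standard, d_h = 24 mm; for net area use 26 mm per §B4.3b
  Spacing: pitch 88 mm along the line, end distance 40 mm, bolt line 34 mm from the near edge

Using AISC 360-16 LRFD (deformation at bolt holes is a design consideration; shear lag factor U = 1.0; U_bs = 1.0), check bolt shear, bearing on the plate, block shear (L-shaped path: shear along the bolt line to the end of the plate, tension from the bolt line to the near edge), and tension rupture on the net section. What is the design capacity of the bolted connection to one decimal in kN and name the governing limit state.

198.5 kN (net-section rupture governs)

Bolt shear: A_b = π(22)²/4 = 380.13 mm². φR_n = 0.75 × 469 × 380.13 × 4 × 1 = 534.8 kN.
Bearing (6 mm plate, F_u = 450 MPa): end bolts L_c = 40 − 24/2 = 28, R_n = min(1.2×28×6×450, 2.4×22×6×450) = 90.72 kN/bolt; interior L_c = 88 − 24 = 64, R_n = 142.56 kN/bolt. φR_n = 0.75 × (1×90.72 + 3×142.56) = 388.8 kN.
Block shear: shear path 1×[40+3×88] = 1×304 mm, A_gv = 1824, A_nv = 1×(304 − 3.5×26)×6 = 1278 mm²; tension to near edge: (34 − 0.5×26)×6 = 126 mm². R_n = min(0.6×450×1278, 0.6×345×1824) + 1.0×450×126 = min(345.06, 377.57) + 56.7 = 401.76 kN. φR_n = 0.75 × 401.76 = 301.3 kN.
Tension rupture (net): A_n = (124 − 1×26)×6 = 588 mm² (U = 1.0, A_e = A_n). φR_n = 0.75 × 450 × 588 = 198.5 kN.
Governing: min(534.8, 388.8, 301.3, 198.5) = 198.5 kN → net-section rupture.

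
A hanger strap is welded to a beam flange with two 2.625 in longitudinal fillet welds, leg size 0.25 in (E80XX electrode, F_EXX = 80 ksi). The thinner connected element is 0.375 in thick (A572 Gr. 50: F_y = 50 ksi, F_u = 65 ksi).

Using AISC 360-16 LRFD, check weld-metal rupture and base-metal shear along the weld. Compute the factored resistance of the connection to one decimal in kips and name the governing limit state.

33.4 kips (weld metal governs)

Weld metal: throat = 0.707×0.25 = 0.17675 in, L = 2×2.625 = 5.25 in. φR_n = 0.75 × 0.6 × 80 × 0.17675 × 5.25 = 33.4 kips.
Base metal shear (0.375 in plate): yield φR_n = 1.0×0.6×50×0.375×5.25 = 59.1 kips; rupture φR_n = 0.75×0.6×65×0.375×5.25 = 57.6 kips; take 57.6 kips (rupture).
Governing: min(33.4, 57.6) = 33.4 kips → weld metal.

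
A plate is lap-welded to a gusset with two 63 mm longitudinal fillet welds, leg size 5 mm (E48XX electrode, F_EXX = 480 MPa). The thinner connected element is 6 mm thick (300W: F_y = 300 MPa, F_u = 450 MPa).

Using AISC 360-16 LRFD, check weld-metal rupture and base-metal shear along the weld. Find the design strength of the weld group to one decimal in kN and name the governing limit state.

Weld metal: throat = 0.707×5 = 3.535 mm, L = 2×63 = 126 mm. φR_n = 0.75 × 0.6 × 480 × 3.535 × 126 = 96.2 kN.
Base metal shear (6 mm plate): yield φR_n = 1.0×0.6×300×6×126 = 136.1 kN; rupture φR_n = 0.75×0.6×450×6×126 = 153.1 kN; take 136.1 kN (yield).
Governing: min(96.2, 136.1) = 96.2 kN → weld metal.

96.2 kN (weld metal governs)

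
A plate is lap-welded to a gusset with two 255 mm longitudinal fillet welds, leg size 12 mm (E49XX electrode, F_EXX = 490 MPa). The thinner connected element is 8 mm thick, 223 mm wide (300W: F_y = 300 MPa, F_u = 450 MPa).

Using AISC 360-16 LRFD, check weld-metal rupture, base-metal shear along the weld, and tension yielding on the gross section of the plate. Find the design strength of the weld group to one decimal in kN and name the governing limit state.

Weld metal: throat = 0.707×12 = 8.484 mm, L = 2×255 = 510 mm. φR_n = 0.75 × 0.6 × 490 × 8.484 × 510 = 954.1 kN.
Base metal shear (8 mm plate): yield φR_n = 1.0×0.6×300×8×510 = 734.4 kN; rupture φR_n = 0.75×0.6×450×8×510 = 826.2 kN; take 734.4 kN (yield).
Tension yield (gross): A_g = 223×8 = 1784 mm². φR_n = 0.90 × 300 × 1784 = 481.7 kN.
Governing: min(954.1, 734.4, 481.7) = 481.7 kN → gross-section yield.

481.7 kN (gross-section yield governs)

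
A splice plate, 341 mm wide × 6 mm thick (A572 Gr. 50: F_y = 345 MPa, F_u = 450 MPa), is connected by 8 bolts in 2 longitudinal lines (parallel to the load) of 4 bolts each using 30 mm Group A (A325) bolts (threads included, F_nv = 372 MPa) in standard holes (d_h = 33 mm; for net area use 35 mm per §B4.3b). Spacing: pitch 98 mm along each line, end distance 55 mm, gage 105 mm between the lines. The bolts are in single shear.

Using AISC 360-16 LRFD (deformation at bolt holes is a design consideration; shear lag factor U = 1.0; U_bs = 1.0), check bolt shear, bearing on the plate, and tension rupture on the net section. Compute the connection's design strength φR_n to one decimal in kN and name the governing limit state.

548.8 kN (net-section rupture governs)

Bolt shear: A_b = π(30)²/4 = 706.86 mm². φR_n = 0.75 × 372 × 706.86 × 8 × 1 = 1577.7 kN.
Bearing (6 mm plate, F_u = 450 MPa): end bolts L_c = 55 − 33/2 = 38.5, R_n = min(1.2×38.5×6×450, 2.4×30×6×450) = 124.74 kN/bolt; interior L_c = 98 − 33 = 65, R_n = 194.4 kN/bolt. φR_n = 0.75 × (2×124.74 + 6×194.4) = 1061.9 kN.
Tension rupture (net): A_n = (341 − 2×35)×6 = 1626 mm² (U = 1.0, A_e = A_n). φR_n = 0.75 × 450 × 1626 = 548.8 kN.
Governing: min(1577.7, 1061.9, 548.8) = 548.8 kN → net-section rupture.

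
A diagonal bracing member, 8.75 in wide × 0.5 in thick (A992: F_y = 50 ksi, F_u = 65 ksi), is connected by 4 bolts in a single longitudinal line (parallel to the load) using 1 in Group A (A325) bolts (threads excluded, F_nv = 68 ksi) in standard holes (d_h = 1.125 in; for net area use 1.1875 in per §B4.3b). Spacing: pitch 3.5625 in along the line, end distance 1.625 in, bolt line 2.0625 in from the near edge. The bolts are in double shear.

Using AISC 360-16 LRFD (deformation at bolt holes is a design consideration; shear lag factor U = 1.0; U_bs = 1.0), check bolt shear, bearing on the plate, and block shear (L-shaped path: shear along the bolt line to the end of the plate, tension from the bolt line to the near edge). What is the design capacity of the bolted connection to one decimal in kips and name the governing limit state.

155.1 kips (block shear governs)

Bolt shear: A_b = π(1)²/4 = 0.7854 in². φR_n = 0.75 × 68 × 0.7854 × 4 × 2 = 320.4 kips.
Bearing (0.5 in plate, F_u = 65 ksi): end bolts L_c = 1.625 − 1.125/2 = 1.0625, R_n = min(1.2×1.0625×0.5×65, 2.4×1×0.5×65) = 41.438 kips/bolt; interior L_c = 3.5625 − 1.125 = 2.4375, R_n = 78 kips/bolt. φR_n = 0.75 × (1×41.438 + 3×78) = 206.6 kips.
Block shear: shear path 1×[1.625+3×3.5625] = 1×12.3125 in, A_gv = 6.1563, A_nv = 1×(12.3125 − 3.5×1.1875)×0.5 = 4.0781 in²; tension to near edge: (2.0625 − 0.5×1.1875)×0.5 = 0.73438 in². R_n = min(0.6×65×4.0781, 0.6×50×6.1563) + 1.0×65×0.73438 = min(159.05, 184.69) + 47.735 = 206.79 kips. φR_n = 0.75 × 206.79 = 155.1 kips.
Governing: min(320.4, 206.6, 155.1) = 155.1 kips → block shear.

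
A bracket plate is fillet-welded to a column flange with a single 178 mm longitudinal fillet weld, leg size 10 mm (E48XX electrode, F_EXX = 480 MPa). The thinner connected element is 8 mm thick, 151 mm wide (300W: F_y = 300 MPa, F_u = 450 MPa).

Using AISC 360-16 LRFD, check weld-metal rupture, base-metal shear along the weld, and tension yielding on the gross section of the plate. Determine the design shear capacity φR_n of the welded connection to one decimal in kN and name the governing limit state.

Weld metal: throat = 0.707×10 = 7.07 mm, L = 178 mm. φR_n = 0.75 × 0.6 × 480 × 7.07 × 178 = 271.8 kN.
Base metal shear (8 mm plate): yield φR_n = 1.0×0.6×300×8×178 = 256.3 kN; rupture φR_n = 0.75×0.6×450×8×178 = 288.4 kN; take 256.3 kN (yield).
Tension yield (gross): A_g = 151×8 = 1208 mm². φR_n = 0.90 × 300 × 1208 = 326.2 kN.
Governing: min(271.8, 256.3, 326.2) = 256.3 kN → base-metal shear.

256.3 kN (base-metal shear governs)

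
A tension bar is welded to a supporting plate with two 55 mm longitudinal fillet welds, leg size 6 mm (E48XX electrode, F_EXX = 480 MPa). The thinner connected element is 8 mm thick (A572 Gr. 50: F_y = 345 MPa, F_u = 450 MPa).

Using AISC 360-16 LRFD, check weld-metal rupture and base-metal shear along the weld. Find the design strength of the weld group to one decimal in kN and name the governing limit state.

100.8 kN (weld metal governs)

Weld metal: throat = 0.707×6 = 4.242 mm, L = 2×55 = 110 mm. φR_n = 0.75 × 0.6 × 480 × 4.242 × 110 = 100.8 kN.
Base metal shear (8 mm plate): yield φR_n = 1.0×0.6×345×8×110 = 182.2 kN; rupture φR_n = 0.75×0.6×450×8×110 = 178.2 kN; take 178.2 kN (rupture).
Governing: min(100.8, 178.2) = 100.8 kN → weld metal.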